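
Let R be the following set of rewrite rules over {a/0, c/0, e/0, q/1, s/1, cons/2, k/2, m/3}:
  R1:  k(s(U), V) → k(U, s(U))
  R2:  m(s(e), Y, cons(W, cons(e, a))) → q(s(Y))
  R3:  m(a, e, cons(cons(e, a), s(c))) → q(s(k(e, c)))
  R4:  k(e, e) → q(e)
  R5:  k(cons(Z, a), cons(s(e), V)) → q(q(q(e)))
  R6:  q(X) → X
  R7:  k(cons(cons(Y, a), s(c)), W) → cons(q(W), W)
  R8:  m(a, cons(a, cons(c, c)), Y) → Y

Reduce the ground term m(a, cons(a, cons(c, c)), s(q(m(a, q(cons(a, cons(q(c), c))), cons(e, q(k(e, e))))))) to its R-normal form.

s(cons(e, e))

1. m(a, cons(a, cons(c, c)), s(q(m(a, q(cons(a, cons(q(c), c))), cons(e, q(k(e, e)))))))  →  s(q(m(a, q(cons(a, cons(q(c), c))), cons(e, q(k(e, e))))))   [R8 at ε]
2. s(q(m(a, q(cons(a, cons(q(c), c))), cons(e, q(k(e, e))))))  →  s(m(a, q(cons(a, cons(q(c), c))), cons(e, q(k(e, e)))))   [R6 at 1]
3. s(m(a, q(cons(a, cons(q(c), c))), cons(e, q(k(e, e)))))  →  s(m(a, cons(a, cons(q(c), c)), cons(e, q(k(e, e)))))   [R6 at 1.2]
4. s(m(a, cons(a, cons(q(c), c)), cons(e, q(k(e, e)))))  →  s(m(a, cons(a, cons(c, c)), cons(e, q(k(e, e)))))   [R6 at 1.2.2.1]
5. s(m(a, cons(a, cons(c, c)), cons(e, q(k(e, e)))))  →  s(cons(e, q(k(e, e))))   [R8 at 1]
6. s(cons(e, q(k(e, e))))  →  s(cons(e, k(e, e)))   [R6 at 1.2]
7. s(cons(e, k(e, e)))  →  s(cons(e, q(e)))   [R4 at 1.2]
8. s(cons(e, q(e)))  →  s(cons(e, e))   [R6 at 1.2]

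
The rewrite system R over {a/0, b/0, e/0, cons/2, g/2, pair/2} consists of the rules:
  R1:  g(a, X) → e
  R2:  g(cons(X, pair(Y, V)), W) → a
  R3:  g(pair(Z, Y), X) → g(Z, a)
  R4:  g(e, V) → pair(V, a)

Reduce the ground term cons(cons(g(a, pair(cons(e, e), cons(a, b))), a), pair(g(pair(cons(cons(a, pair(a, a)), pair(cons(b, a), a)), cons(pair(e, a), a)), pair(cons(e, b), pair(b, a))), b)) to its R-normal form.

cons(cons(e, a), pair(a, b))

1. cons(cons(g(a, pair(cons(e, e), cons(a, b))), a), pair(g(pair(cons(cons(a, pair(a, a)), pair(cons(b, a), a)), cons(pair(e, a), a)), pair(cons(e, b), pair(b, a))), b))  →  cons(cons(e, a), pair(g(pair(cons(cons(a, pair(a, a)), pair(cons(b, a), a)), cons(pair(e, a), a)), pair(cons(e, b), pair(b, a))), b))   [R1 at 1.1]
2. cons(cons(e, a), pair(g(pair(cons(cons(a, pair(a, a)), pair(cons(b, a), a)), cons(pair(e, a), a)), pair(cons(e, b), pair(b, a))), b))  →  cons(cons(e, a), pair(g(cons(cons(a, pair(a, a)), pair(cons(b, a), a)), a), b))   [R3 at 2.1]
3. cons(cons(e, a), pair(g(cons(cons(a, pair(a, a)), pair(cons(b, a), a)), a), b))  →  cons(cons(e, a), pair(a, b))   [R2 at 2.1]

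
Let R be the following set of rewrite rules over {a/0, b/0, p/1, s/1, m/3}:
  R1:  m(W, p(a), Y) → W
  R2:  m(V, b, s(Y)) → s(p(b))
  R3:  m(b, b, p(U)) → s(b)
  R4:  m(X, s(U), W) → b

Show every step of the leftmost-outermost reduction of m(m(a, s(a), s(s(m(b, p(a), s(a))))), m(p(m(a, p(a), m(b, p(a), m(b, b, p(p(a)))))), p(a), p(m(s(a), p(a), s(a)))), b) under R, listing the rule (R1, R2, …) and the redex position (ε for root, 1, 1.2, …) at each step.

1. m(m(a, s(a), s(s(m(b, p(a), s(a))))), m(p(m(a, p(a), m(b, p(a), m(b, b, p(p(a)))))), p(a), p(m(s(a), p(a), s(a)))), b)  →  m(b, m(p(m(a, p(a), m(b, p(a), m(b, b, p(p(a)))))), p(a), p(m(s(a), p(a), s(a)))), b)   [R4 at 1]
2. m(b, m(p(m(a, p(a), m(b, p(a), m(b, b, p(p(a)))))), p(a), p(m(s(a), p(a), s(a)))), b)  →  m(b, p(m(a, p(a), m(b, p(a), m(b, b, p(p(a)))))), b)   [R1 at 2]
3. m(b, p(m(a, p(a), m(b, p(a), m(b, b, p(p(a)))))), b)  →  m(b, p(a), b)   [R1 at 2.1]
4. m(b, p(a), b)  →  b   [R1 at ε]

b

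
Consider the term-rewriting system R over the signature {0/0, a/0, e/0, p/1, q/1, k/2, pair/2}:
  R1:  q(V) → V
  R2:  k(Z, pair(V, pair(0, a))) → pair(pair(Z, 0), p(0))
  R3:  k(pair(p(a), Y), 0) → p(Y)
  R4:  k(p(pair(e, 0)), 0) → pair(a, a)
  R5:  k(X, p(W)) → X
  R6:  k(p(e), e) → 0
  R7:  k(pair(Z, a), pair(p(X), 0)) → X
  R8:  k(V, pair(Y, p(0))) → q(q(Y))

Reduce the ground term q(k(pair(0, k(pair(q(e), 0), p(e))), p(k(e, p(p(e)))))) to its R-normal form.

1. q(k(pair(0, k(pair(q(e), 0), p(e))), p(k(e, p(p(e))))))  →  k(pair(0, k(pair(q(e), 0), p(e))), p(k(e, p(p(e)))))   [R1 at ε]
2. k(pair(0, k(pair(q(e), 0), p(e))), p(k(e, p(p(e)))))  →  pair(0, k(pair(q(e), 0), p(e)))   [R5 at ε]
3. pair(0, k(pair(q(e), 0), p(e)))  →  pair(0, pair(q(e), 0))   [R5 at 2]
4. pair(0, pair(q(e), 0))  →  pair(0, pair(e, 0))   [R1 at 2.1]

pair(0, pair(e, 0))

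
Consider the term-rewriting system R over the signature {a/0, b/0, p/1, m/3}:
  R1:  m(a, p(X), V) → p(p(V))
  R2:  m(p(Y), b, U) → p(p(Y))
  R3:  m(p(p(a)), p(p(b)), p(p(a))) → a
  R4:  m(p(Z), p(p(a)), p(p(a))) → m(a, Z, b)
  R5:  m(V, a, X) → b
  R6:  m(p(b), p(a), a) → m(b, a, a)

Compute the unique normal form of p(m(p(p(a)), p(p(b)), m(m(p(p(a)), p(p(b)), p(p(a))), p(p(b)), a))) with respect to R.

1. p(m(p(p(a)), p(p(b)), m(m(p(p(a)), p(p(b)), p(p(a))), p(p(b)), a)))  →  p(m(p(p(a)), p(p(b)), m(a, p(p(b)), a)))   [R3 at 1.3.1]
2. p(m(p(p(a)), p(p(b)), m(a, p(p(b)), a)))  →  p(m(p(p(a)), p(p(b)), p(p(a))))   [R1 at 1.3]
3. p(m(p(p(a)), p(p(b)), p(p(a))))  →  p(a)   [R3 at 1]

p(a)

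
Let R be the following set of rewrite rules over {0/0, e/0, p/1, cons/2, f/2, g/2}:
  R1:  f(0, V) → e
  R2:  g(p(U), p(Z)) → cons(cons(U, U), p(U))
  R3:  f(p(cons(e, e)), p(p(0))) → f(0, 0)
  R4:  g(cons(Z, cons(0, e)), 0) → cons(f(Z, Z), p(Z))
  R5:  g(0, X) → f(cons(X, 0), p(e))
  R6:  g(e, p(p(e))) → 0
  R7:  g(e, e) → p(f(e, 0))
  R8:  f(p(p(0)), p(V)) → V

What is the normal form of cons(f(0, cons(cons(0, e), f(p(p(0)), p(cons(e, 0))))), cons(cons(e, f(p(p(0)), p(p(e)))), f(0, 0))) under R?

1. cons(f(0, cons(cons(0, e), f(p(p(0)), p(cons(e, 0))))), cons(cons(e, f(p(p(0)), p(p(e)))), f(0, 0)))  →  cons(e, cons(cons(e, f(p(p(0)), p(p(e)))), f(0, 0)))   [R1 at 1]
2. cons(e, cons(cons(e, f(p(p(0)), p(p(e)))), f(0, 0)))  →  cons(e, cons(cons(e, p(e)), f(0, 0)))   [R8 at 2.1.2]
3. cons(e, cons(cons(e, p(e)), f(0, 0)))  →  cons(e, cons(cons(e, p(e)), e))   [R1 at 2.2]

cons(e, cons(cons(e, p(e)), e))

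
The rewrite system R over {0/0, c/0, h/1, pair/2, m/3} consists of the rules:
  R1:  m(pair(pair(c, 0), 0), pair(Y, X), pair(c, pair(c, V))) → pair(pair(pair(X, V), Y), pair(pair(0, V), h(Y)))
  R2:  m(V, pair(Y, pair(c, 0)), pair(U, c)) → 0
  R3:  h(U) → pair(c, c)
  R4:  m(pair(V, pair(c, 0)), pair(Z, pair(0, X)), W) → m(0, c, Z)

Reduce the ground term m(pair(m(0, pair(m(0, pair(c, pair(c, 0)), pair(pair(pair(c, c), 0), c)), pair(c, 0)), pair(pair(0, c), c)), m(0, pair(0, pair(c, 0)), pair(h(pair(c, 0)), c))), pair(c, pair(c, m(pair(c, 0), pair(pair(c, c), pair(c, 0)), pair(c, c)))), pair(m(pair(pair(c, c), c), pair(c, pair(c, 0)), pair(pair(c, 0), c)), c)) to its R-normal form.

1. m(pair(m(0, pair(m(0, pair(c, pair(c, 0)), pair(pair(pair(c, c), 0), c)), pair(c, 0)), pair(pair(0, c), c)), m(0, pair(0, pair(c, 0)), pair(h(pair(c, 0)), c))), pair(c, pair(c, m(pair(c, 0), pair(pair(c, c), pair(c, 0)), pair(c, c)))), pair(m(pair(pair(c, c), c), pair(c, pair(c, 0)), pair(pair(c, 0), c)), c))  →  m(pair(0, m(0, pair(0, pair(c, 0)), pair(h(pair(c, 0)), c))), pair(c, pair(c, m(pair(c, 0), pair(pair(c, c), pair(c, 0)), pair(c, c)))), pair(m(pair(pair(c, c), c), pair(c, pair(c, 0)), pair(pair(c, 0), c)), c))   [R2 at 1.1]
2. m(pair(0, m(0, pair(0, pair(c, 0)), pair(h(pair(c, 0)), c))), pair(c, pair(c, m(pair(c, 0), pair(pair(c, c), pair(c, 0)), pair(c, c)))), pair(m(pair(pair(c, c), c), pair(c, pair(c, 0)), pair(pair(c, 0), c)), c))  →  m(pair(0, 0), pair(c, pair(c, m(pair(c, 0), pair(pair(c, c), pair(c, 0)), pair(c, c)))), pair(m(pair(pair(c, c), c), pair(c, pair(c, 0)), pair(pair(c, 0), c)), c))   [R2 at 1.2]
3. m(pair(0, 0), pair(c, pair(c, m(pair(c, 0), pair(pair(c, c), pair(c, 0)), pair(c, c)))), pair(m(pair(pair(c, c), c), pair(c, pair(c, 0)), pair(pair(c, 0), c)), c))  →  m(pair(0, 0), pair(c, pair(c, 0)), pair(m(pair(pair(c, c), c), pair(c, pair(c, 0)), pair(pair(c, 0), c)), c))   [R2 at 2.2.2]
4. m(pair(0, 0), pair(c, pair(c, 0)), pair(m(pair(pair(c, c), c), pair(c, pair(c, 0)), pair(pair(c, 0), c)), c))  →  0   [R2 at ε]

0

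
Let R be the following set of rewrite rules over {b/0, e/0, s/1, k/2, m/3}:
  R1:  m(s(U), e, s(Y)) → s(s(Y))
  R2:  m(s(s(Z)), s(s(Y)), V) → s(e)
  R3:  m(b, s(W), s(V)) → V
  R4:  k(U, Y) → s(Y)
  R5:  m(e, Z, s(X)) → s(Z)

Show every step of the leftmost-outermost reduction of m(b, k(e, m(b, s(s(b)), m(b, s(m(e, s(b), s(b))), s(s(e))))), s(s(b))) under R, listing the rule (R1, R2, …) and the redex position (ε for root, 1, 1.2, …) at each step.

s(b)

1. m(b, k(e, m(b, s(s(b)), m(b, s(m(e, s(b), s(b))), s(s(e))))), s(s(b)))  →  m(b, s(m(b, s(s(b)), m(b, s(m(e, s(b), s(b))), s(s(e))))), s(s(b)))   [R4 at 2]
2. m(b, s(m(b, s(s(b)), m(b, s(m(e, s(b), s(b))), s(s(e))))), s(s(b)))  →  s(b)   [R3 at ε]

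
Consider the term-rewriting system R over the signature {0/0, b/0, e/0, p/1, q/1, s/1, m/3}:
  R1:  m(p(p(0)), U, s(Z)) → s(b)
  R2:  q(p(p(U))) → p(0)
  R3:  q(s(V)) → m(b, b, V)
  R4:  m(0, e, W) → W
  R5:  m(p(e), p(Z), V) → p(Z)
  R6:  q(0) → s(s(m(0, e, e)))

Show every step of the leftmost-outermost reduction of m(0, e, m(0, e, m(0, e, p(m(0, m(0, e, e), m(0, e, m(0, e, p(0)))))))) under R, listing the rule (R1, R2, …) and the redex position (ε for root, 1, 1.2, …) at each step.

p(p(0))

1. m(0, e, m(0, e, m(0, e, p(m(0, m(0, e, e), m(0, e, m(0, e, p(0))))))))  →  m(0, e, m(0, e, p(m(0, m(0, e, e), m(0, e, m(0, e, p(0)))))))   [R4 at ε]
2. m(0, e, m(0, e, p(m(0, m(0, e, e), m(0, e, m(0, e, p(0)))))))  →  m(0, e, p(m(0, m(0, e, e), m(0, e, m(0, e, p(0))))))   [R4 at ε]
3. m(0, e, p(m(0, m(0, e, e), m(0, e, m(0, e, p(0))))))  →  p(m(0, m(0, e, e), m(0, e, m(0, e, p(0)))))   [R4 at ε]
4. p(m(0, m(0, e, e), m(0, e, m(0, e, p(0)))))  →  p(m(0, e, m(0, e, m(0, e, p(0)))))   [R4 at 1.2]
5. p(m(0, e, m(0, e, m(0, e, p(0)))))  →  p(m(0, e, m(0, e, p(0))))   [R4 at 1]
6. p(m(0, e, m(0, e, p(0))))  →  p(m(0, e, p(0)))   [R4 at 1]
7. p(m(0, e, p(0)))  →  p(p(0))   [R4 at 1]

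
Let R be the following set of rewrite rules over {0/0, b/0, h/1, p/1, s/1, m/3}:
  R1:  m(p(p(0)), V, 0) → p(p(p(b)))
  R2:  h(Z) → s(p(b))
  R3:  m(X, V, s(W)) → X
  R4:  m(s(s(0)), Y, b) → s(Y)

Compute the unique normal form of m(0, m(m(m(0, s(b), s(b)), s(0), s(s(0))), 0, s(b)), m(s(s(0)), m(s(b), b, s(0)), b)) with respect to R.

0

1. m(0, m(m(m(0, s(b), s(b)), s(0), s(s(0))), 0, s(b)), m(s(s(0)), m(s(b), b, s(0)), b))  →  m(0, m(m(0, s(b), s(b)), s(0), s(s(0))), m(s(s(0)), m(s(b), b, s(0)), b))   [R3 at 2]
2. m(0, m(m(0, s(b), s(b)), s(0), s(s(0))), m(s(s(0)), m(s(b), b, s(0)), b))  →  m(0, m(0, s(b), s(b)), m(s(s(0)), m(s(b), b, s(0)), b))   [R3 at 2]
3. m(0, m(0, s(b), s(b)), m(s(s(0)), m(s(b), b, s(0)), b))  →  m(0, 0, m(s(s(0)), m(s(b), b, s(0)), b))   [R3 at 2]
4. m(0, 0, m(s(s(0)), m(s(b), b, s(0)), b))  →  m(0, 0, s(m(s(b), b, s(0))))   [R4 at 3]
5. m(0, 0, s(m(s(b), b, s(0))))  →  0   [R3 at ε]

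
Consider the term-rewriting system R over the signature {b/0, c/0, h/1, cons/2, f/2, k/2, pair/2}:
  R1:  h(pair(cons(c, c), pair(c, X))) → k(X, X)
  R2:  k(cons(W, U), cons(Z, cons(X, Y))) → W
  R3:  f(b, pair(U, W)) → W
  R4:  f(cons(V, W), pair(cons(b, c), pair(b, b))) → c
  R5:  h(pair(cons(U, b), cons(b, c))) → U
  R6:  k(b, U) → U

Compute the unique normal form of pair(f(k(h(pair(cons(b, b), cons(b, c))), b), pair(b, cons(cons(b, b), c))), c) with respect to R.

pair(cons(cons(b, b), c), c)

1. pair(f(k(h(pair(cons(b, b), cons(b, c))), b), pair(b, cons(cons(b, b), c))), c)  →  pair(f(k(b, b), pair(b, cons(cons(b, b), c))), c)   [R5 at 1.1.1]
2. pair(f(k(b, b), pair(b, cons(cons(b, b), c))), c)  →  pair(f(b, pair(b, cons(cons(b, b), c))), c)   [R6 at 1.1]
3. pair(f(b, pair(b, cons(cons(b, b), c))), c)  →  pair(cons(cons(b, b), c), c)   [R3 at 1]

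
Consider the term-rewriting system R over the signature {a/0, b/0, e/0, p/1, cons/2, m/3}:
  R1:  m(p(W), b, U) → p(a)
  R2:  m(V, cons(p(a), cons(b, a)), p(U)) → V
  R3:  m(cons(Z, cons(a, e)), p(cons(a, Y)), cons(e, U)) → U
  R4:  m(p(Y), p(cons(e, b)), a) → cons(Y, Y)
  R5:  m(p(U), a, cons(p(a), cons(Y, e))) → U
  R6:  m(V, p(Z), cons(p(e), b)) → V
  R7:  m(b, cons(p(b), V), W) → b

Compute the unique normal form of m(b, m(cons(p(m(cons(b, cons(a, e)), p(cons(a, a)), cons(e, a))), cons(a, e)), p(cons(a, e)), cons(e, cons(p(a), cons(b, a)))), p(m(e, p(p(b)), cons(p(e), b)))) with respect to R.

b

1. m(b, m(cons(p(m(cons(b, cons(a, e)), p(cons(a, a)), cons(e, a))), cons(a, e)), p(cons(a, e)), cons(e, cons(p(a), cons(b, a)))), p(m(e, p(p(b)), cons(p(e), b))))  →  m(b, cons(p(a), cons(b, a)), p(m(e, p(p(b)), cons(p(e), b))))   [R3 at 2]
2. m(b, cons(p(a), cons(b, a)), p(m(e, p(p(b)), cons(p(e), b))))  →  b   [R2 at ε]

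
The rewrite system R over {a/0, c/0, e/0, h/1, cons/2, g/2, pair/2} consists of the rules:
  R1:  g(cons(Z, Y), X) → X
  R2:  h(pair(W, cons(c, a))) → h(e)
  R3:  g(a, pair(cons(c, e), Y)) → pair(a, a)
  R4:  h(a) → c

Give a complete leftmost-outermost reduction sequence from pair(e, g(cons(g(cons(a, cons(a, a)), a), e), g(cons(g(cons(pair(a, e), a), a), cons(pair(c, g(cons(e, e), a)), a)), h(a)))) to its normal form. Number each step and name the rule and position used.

pair(e, c)

1. pair(e, g(cons(g(cons(a, cons(a, a)), a), e), g(cons(g(cons(pair(a, e), a), a), cons(pair(c, g(cons(e, e), a)), a)), h(a))))  →  pair(e, g(cons(g(cons(pair(a, e), a), a), cons(pair(c, g(cons(e, e), a)), a)), h(a)))   [R1 at 2]
2. pair(e, g(cons(g(cons(pair(a, e), a), a), cons(pair(c, g(cons(e, e), a)), a)), h(a)))  →  pair(e, h(a))   [R1 at 2]
3. pair(e, h(a))  →  pair(e, c)   [R4 at 2]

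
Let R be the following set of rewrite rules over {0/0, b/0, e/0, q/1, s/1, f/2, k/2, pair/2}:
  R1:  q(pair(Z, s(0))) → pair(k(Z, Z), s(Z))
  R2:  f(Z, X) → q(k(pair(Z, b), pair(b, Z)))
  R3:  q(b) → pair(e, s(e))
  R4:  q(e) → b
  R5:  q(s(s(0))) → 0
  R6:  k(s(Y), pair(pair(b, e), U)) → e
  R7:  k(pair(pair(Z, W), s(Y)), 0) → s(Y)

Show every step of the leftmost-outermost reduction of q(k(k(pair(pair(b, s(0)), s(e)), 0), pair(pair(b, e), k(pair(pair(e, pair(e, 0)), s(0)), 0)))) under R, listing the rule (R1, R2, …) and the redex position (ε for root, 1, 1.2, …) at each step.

b

1. q(k(k(pair(pair(b, s(0)), s(e)), 0), pair(pair(b, e), k(pair(pair(e, pair(e, 0)), s(0)), 0))))  →  q(k(s(e), pair(pair(b, e), k(pair(pair(e, pair(e, 0)), s(0)), 0))))   [R7 at 1.1]
2. q(k(s(e), pair(pair(b, e), k(pair(pair(e, pair(e, 0)), s(0)), 0))))  →  q(e)   [R6 at 1]
3. q(e)  →  b   [R4 at ε]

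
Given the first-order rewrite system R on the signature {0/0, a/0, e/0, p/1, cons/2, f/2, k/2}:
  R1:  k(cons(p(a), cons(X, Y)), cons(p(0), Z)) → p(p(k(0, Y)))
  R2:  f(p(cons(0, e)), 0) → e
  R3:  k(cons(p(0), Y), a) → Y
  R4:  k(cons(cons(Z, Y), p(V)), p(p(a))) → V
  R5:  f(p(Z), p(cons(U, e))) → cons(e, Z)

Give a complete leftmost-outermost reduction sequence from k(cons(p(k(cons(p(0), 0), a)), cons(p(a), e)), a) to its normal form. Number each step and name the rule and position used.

1. k(cons(p(k(cons(p(0), 0), a)), cons(p(a), e)), a)  →  k(cons(p(0), cons(p(a), e)), a)   [R3 at 1.1.1]
2. k(cons(p(0), cons(p(a), e)), a)  →  cons(p(a), e)   [R3 at ε]

cons(p(a), e)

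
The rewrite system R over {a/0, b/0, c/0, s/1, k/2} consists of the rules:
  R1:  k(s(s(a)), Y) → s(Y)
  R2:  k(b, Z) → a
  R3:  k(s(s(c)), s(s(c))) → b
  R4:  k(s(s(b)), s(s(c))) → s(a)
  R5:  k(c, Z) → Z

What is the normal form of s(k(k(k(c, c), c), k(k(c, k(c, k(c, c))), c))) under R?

1. s(k(k(k(c, c), c), k(k(c, k(c, k(c, c))), c)))  →  s(k(k(c, c), k(k(c, k(c, k(c, c))), c)))   [R5 at 1.1.1]
2. s(k(k(c, c), k(k(c, k(c, k(c, c))), c)))  →  s(k(c, k(k(c, k(c, k(c, c))), c)))   [R5 at 1.1]
3. s(k(c, k(k(c, k(c, k(c, c))), c)))  →  s(k(k(c, k(c, k(c, c))), c))   [R5 at 1]
4. s(k(k(c, k(c, k(c, c))), c))  →  s(k(k(c, k(c, c)), c))   [R5 at 1.1]
5. s(k(k(c, k(c, c)), c))  →  s(k(k(c, c), c))   [R5 at 1.1]
6. s(k(k(c, c), c))  →  s(k(c, c))   [R5 at 1.1]
7. s(k(c, c))  →  s(c)   [R5 at 1]

s(c)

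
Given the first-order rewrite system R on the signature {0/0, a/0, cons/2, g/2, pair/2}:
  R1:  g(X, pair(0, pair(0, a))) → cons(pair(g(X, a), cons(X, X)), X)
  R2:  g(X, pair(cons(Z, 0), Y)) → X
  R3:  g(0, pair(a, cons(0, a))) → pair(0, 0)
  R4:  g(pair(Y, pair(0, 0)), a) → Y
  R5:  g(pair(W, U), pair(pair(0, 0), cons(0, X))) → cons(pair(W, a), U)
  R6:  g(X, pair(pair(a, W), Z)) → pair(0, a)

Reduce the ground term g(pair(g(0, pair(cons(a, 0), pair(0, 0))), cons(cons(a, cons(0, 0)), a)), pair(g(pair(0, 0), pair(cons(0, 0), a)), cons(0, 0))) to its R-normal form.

1. g(pair(g(0, pair(cons(a, 0), pair(0, 0))), cons(cons(a, cons(0, 0)), a)), pair(g(pair(0, 0), pair(cons(0, 0), a)), cons(0, 0)))  →  g(pair(0, cons(cons(a, cons(0, 0)), a)), pair(g(pair(0, 0), pair(cons(0, 0), a)), cons(0, 0)))   [R2 at 1.1]
2. g(pair(0, cons(cons(a, cons(0, 0)), a)), pair(g(pair(0, 0), pair(cons(0, 0), a)), cons(0, 0)))  →  g(pair(0, cons(cons(a, cons(0, 0)), a)), pair(pair(0, 0), cons(0, 0)))   [R2 at 2.1]
3. g(pair(0, cons(cons(a, cons(0, 0)), a)), pair(pair(0, 0), cons(0, 0)))  →  cons(pair(0, a), cons(cons(a, cons(0, 0)), a))   [R5 at ε]

cons(pair(0, a), cons(cons(a, cons(0, 0)), a))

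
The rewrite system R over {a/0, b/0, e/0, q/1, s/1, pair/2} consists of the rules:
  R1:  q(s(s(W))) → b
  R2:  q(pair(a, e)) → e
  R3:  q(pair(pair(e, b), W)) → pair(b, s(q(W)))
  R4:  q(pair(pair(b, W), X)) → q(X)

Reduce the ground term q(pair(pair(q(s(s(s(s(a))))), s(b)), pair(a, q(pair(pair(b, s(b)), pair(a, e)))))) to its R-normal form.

1. q(pair(pair(q(s(s(s(s(a))))), s(b)), pair(a, q(pair(pair(b, s(b)), pair(a, e))))))  →  q(pair(pair(b, s(b)), pair(a, q(pair(pair(b, s(b)), pair(a, e))))))   [R1 at 1.1.1]
2. q(pair(pair(b, s(b)), pair(a, q(pair(pair(b, s(b)), pair(a, e))))))  →  q(pair(a, q(pair(pair(b, s(b)), pair(a, e)))))   [R4 at ε]
3. q(pair(a, q(pair(pair(b, s(b)), pair(a, e)))))  →  q(pair(a, q(pair(a, e))))   [R4 at 1.2]
4. q(pair(a, q(pair(a, e))))  →  q(pair(a, e))   [R2 at 1.2]
5. q(pair(a, e))  →  e   [R2 at ε]

e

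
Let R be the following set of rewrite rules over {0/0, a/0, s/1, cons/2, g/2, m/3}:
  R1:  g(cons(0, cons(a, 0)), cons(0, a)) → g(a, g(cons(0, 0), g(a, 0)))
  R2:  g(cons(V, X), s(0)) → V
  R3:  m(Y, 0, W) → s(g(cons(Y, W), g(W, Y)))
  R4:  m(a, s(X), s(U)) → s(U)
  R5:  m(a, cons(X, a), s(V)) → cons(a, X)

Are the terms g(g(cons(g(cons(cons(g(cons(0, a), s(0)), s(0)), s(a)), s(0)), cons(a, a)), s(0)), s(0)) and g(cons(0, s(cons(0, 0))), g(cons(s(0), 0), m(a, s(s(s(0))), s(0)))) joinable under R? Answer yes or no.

Reduce t₁ = g(g(cons(g(cons(cons(g(cons(0, a), s(0)), s(0)), s(a)), s(0)), cons(a, a)), s(0)), s(0)):
1. g(g(cons(g(cons(cons(g(cons(0, a), s(0)), s(0)), s(a)), s(0)), cons(a, a)), s(0)), s(0))  →  g(g(cons(cons(g(cons(0, a), s(0)), s(0)), s(a)), s(0)), s(0))   [R2 at 1]
2. g(g(cons(cons(g(cons(0, a), s(0)), s(0)), s(a)), s(0)), s(0))  →  g(cons(g(cons(0, a), s(0)), s(0)), s(0))   [R2 at 1]
3. g(cons(g(cons(0, a), s(0)), s(0)), s(0))  →  g(cons(0, a), s(0))   [R2 at ε]
4. g(cons(0, a), s(0))  →  0   [R2 at ε]

Reduce t₂ = g(cons(0, s(cons(0, 0))), g(cons(s(0), 0), m(a, s(s(s(0))), s(0)))):
1. g(cons(0, s(cons(0, 0))), g(cons(s(0), 0), m(a, s(s(s(0))), s(0))))  →  g(cons(0, s(cons(0, 0))), g(cons(s(0), 0), s(0)))   [R4 at 2.2]
2. g(cons(0, s(cons(0, 0))), g(cons(s(0), 0), s(0)))  →  g(cons(0, s(cons(0, 0))), s(0))   [R2 at 2]
3. g(cons(0, s(cons(0, 0))), s(0))  →  0   [R2 at ε]

yes — NF(t₁) = 0, NF(t₂) = 0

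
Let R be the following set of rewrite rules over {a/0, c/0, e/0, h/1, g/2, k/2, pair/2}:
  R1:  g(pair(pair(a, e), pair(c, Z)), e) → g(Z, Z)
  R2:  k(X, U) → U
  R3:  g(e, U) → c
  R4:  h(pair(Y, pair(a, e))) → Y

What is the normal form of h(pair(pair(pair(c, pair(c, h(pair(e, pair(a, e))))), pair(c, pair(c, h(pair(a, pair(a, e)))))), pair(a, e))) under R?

1. h(pair(pair(pair(c, pair(c, h(pair(e, pair(a, e))))), pair(c, pair(c, h(pair(a, pair(a, e)))))), pair(a, e)))  →  pair(pair(c, pair(c, h(pair(e, pair(a, e))))), pair(c, pair(c, h(pair(a, pair(a, e))))))   [R4 at ε]
2. pair(pair(c, pair(c, h(pair(e, pair(a, e))))), pair(c, pair(c, h(pair(a, pair(a, e))))))  →  pair(pair(c, pair(c, e)), pair(c, pair(c, h(pair(a, pair(a, e))))))   [R4 at 1.2.2]
3. pair(pair(c, pair(c, e)), pair(c, pair(c, h(pair(a, pair(a, e))))))  →  pair(pair(c, pair(c, e)), pair(c, pair(c, a)))   [R4 at 2.2.2]

pair(pair(c, pair(c, e)), pair(c, pair(c, a)))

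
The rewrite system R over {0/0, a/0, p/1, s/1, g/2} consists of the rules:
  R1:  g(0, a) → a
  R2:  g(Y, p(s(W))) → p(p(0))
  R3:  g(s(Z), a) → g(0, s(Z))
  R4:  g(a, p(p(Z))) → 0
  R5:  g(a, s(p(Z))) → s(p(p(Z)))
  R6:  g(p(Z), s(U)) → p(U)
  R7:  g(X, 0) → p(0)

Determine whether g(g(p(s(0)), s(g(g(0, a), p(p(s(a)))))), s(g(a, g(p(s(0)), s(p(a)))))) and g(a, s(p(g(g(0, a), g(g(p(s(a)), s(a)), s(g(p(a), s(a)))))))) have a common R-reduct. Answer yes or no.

no — NF(t₁) = p(0), NF(t₂) = s(p(p(0)))

Reduce t₁ = g(g(p(s(0)), s(g(g(0, a), p(p(s(a)))))), s(g(a, g(p(s(0)), s(p(a)))))):
1. g(g(p(s(0)), s(g(g(0, a), p(p(s(a)))))), s(g(a, g(p(s(0)), s(p(a))))))  →  g(p(g(g(0, a), p(p(s(a))))), s(g(a, g(p(s(0)), s(p(a))))))   [R6 at 1]
2. g(p(g(g(0, a), p(p(s(a))))), s(g(a, g(p(s(0)), s(p(a))))))  →  p(g(a, g(p(s(0)), s(p(a)))))   [R6 at ε]
3. p(g(a, g(p(s(0)), s(p(a)))))  →  p(g(a, p(p(a))))   [R6 at 1.2]
4. p(g(a, p(p(a))))  →  p(0)   [R4 at 1]

Reduce t₂ = g(a, s(p(g(g(0, a), g(g(p(s(a)), s(a)), s(g(p(a), s(a)))))))):
1. g(a, s(p(g(g(0, a), g(g(p(s(a)), s(a)), s(g(p(a), s(a))))))))  →  s(p(p(g(g(0, a), g(g(p(s(a)), s(a)), s(g(p(a), s(a))))))))   [R5 at ε]
2. s(p(p(g(g(0, a), g(g(p(s(a)), s(a)), s(g(p(a), s(a))))))))  →  s(p(p(g(a, g(g(p(s(a)), s(a)), s(g(p(a), s(a))))))))   [R1 at 1.1.1.1]
3. s(p(p(g(a, g(g(p(s(a)), s(a)), s(g(p(a), s(a))))))))  →  s(p(p(g(a, g(p(a), s(g(p(a), s(a))))))))   [R6 at 1.1.1.2.1]
4. s(p(p(g(a, g(p(a), s(g(p(a), s(a))))))))  →  s(p(p(g(a, p(g(p(a), s(a)))))))   [R6 at 1.1.1.2]
5. s(p(p(g(a, p(g(p(a), s(a)))))))  →  s(p(p(g(a, p(p(a))))))   [R6 at 1.1.1.2.1]
6. s(p(p(g(a, p(p(a))))))  →  s(p(p(0)))   [R4 at 1.1.1]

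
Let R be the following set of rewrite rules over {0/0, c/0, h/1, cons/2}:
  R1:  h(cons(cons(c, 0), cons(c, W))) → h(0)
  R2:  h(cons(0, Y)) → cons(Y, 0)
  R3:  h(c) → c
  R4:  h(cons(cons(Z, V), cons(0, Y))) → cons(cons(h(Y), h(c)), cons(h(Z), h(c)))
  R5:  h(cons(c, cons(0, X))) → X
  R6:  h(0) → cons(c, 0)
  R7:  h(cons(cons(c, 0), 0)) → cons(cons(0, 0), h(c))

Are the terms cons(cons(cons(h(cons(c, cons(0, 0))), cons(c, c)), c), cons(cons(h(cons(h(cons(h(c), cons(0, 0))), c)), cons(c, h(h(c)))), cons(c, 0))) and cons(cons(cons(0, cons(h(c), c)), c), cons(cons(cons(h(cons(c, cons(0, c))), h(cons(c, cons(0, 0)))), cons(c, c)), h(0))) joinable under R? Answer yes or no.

yes — NF(t₁) = cons(cons(cons(0, cons(c, c)), c), cons(cons(cons(c, 0), cons(c, c)), cons(c, 0))), NF(t₂) = cons(cons(cons(0, cons(c, c)), c), cons(cons(cons(c, 0), cons(c, c)), cons(c, 0)))

Reduce t₁ = cons(cons(cons(h(cons(c, cons(0, 0))), cons(c, c)), c), cons(cons(h(cons(h(cons(h(c), cons(0, 0))), c)), cons(c, h(h(c)))), cons(c, 0))):
1. cons(cons(cons(h(cons(c, cons(0, 0))), cons(c, c)), c), cons(cons(h(cons(h(cons(h(c), cons(0, 0))), c)), cons(c, h(h(c)))), cons(c, 0)))  →  cons(cons(cons(0, cons(c, c)), c), cons(cons(h(cons(h(cons(h(c), cons(0, 0))), c)), cons(c, h(h(c)))), cons(c, 0)))   [R5 at 1.1.1]
2. cons(cons(cons(0, cons(c, c)), c), cons(cons(h(cons(h(cons(h(c), cons(0, 0))), c)), cons(c, h(h(c)))), cons(c, 0)))  →  cons(cons(cons(0, cons(c, c)), c), cons(cons(h(cons(h(cons(c, cons(0, 0))), c)), cons(c, h(h(c)))), cons(c, 0)))   [R3 at 2.1.1.1.1.1.1]
3. cons(cons(cons(0, cons(c, c)), c), cons(cons(h(cons(h(cons(c, cons(0, 0))), c)), cons(c, h(h(c)))), cons(c, 0)))  →  cons(cons(cons(0, cons(c, c)), c), cons(cons(h(cons(0, c)), cons(c, h(h(c)))), cons(c, 0)))   [R5 at 2.1.1.1.1]
4. cons(cons(cons(0, cons(c, c)), c), cons(cons(h(cons(0, c)), cons(c, h(h(c)))), cons(c, 0)))  →  cons(cons(cons(0, cons(c, c)), c), cons(cons(cons(c, 0), cons(c, h(h(c)))), cons(c, 0)))   [R2 at 2.1.1]
5. cons(cons(cons(0, cons(c, c)), c), cons(cons(cons(c, 0), cons(c, h(h(c)))), cons(c, 0)))  →  cons(cons(cons(0, cons(c, c)), c), cons(cons(cons(c, 0), cons(c, h(c))), cons(c, 0)))   [R3 at 2.1.2.2.1]
6. cons(cons(cons(0, cons(c, c)), c), cons(cons(cons(c, 0), cons(c, h(c))), cons(c, 0)))  →  cons(cons(cons(0, cons(c, c)), c), cons(cons(cons(c, 0), cons(c, c)), cons(c, 0)))   [R3 at 2.1.2.2]

Reduce t₂ = cons(cons(cons(0, cons(h(c), c)), c), cons(cons(cons(h(cons(c, cons(0, c))), h(cons(c, cons(0, 0)))), cons(c, c)), h(0))):
1. cons(cons(cons(0, cons(h(c), c)), c), cons(cons(cons(h(cons(c, cons(0, c))), h(cons(c, cons(0, 0)))), cons(c, c)), h(0)))  →  cons(cons(cons(0, cons(c, c)), c), cons(cons(cons(h(cons(c, cons(0, c))), h(cons(c, cons(0, 0)))), cons(c, c)), h(0)))   [R3 at 1.1.2.1]
2. cons(cons(cons(0, cons(c, c)), c), cons(cons(cons(h(cons(c, cons(0, c))), h(cons(c, cons(0, 0)))), cons(c, c)), h(0)))  →  cons(cons(cons(0, cons(c, c)), c), cons(cons(cons(c, h(cons(c, cons(0, 0)))), cons(c, c)), h(0)))   [R5 at 2.1.1.1]
3. cons(cons(cons(0, cons(c, c)), c), cons(cons(cons(c, h(cons(c, cons(0, 0)))), cons(c, c)), h(0)))  →  cons(cons(cons(0, cons(c, c)), c), cons(cons(cons(c, 0), cons(c, c)), h(0)))   [R5 at 2.1.1.2]
4. cons(cons(cons(0, cons(c, c)), c), cons(cons(cons(c, 0), cons(c, c)), h(0)))  →  cons(cons(cons(0, cons(c, c)), c), cons(cons(cons(c, 0), cons(c, c)), cons(c, 0)))   [R6 at 2.2]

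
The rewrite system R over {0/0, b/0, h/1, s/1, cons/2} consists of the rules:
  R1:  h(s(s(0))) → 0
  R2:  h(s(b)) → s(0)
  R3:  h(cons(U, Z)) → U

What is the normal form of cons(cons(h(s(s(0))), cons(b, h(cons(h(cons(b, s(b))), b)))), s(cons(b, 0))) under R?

cons(cons(0, cons(b, b)), s(cons(b, 0)))

1. cons(cons(h(s(s(0))), cons(b, h(cons(h(cons(b, s(b))), b)))), s(cons(b, 0)))  →  cons(cons(0, cons(b, h(cons(h(cons(b, s(b))), b)))), s(cons(b, 0)))   [R1 at 1.1]
2. cons(cons(0, cons(b, h(cons(h(cons(b, s(b))), b)))), s(cons(b, 0)))  →  cons(cons(0, cons(b, h(cons(b, s(b))))), s(cons(b, 0)))   [R3 at 1.2.2]
3. cons(cons(0, cons(b, h(cons(b, s(b))))), s(cons(b, 0)))  →  cons(cons(0, cons(b, b)), s(cons(b, 0)))   [R3 at 1.2.2]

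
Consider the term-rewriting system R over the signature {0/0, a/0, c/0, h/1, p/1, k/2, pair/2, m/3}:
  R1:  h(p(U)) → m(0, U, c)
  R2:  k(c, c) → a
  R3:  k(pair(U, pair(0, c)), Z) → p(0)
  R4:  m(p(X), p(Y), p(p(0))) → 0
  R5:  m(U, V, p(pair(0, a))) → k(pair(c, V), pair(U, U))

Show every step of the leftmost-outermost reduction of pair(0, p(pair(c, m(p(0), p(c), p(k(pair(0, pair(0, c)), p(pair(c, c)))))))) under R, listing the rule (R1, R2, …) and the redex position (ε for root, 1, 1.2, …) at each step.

pair(0, p(pair(c, 0)))

1. pair(0, p(pair(c, m(p(0), p(c), p(k(pair(0, pair(0, c)), p(pair(c, c))))))))  →  pair(0, p(pair(c, m(p(0), p(c), p(p(0))))))   [R3 at 2.1.2.3.1]
2. pair(0, p(pair(c, m(p(0), p(c), p(p(0))))))  →  pair(0, p(pair(c, 0)))   [R4 at 2.1.2]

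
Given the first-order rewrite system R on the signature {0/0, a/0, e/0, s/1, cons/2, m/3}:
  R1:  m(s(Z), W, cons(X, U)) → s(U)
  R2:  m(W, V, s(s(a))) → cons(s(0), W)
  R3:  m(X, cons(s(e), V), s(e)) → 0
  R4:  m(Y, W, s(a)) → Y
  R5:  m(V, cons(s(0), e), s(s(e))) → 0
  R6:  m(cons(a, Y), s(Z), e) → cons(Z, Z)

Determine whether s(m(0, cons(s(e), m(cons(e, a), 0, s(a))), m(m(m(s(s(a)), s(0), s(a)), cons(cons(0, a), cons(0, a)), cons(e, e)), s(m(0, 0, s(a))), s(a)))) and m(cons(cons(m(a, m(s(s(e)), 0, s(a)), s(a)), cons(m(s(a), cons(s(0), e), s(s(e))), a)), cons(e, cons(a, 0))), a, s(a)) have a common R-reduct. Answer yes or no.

no — NF(t₁) = s(0), NF(t₂) = cons(cons(a, cons(0, a)), cons(e, cons(a, 0)))

Reduce t₁ = s(m(0, cons(s(e), m(cons(e, a), 0, s(a))), m(m(m(s(s(a)), s(0), s(a)), cons(cons(0, a), cons(0, a)), cons(e, e)), s(m(0, 0, s(a))), s(a)))):
1. s(m(0, cons(s(e), m(cons(e, a), 0, s(a))), m(m(m(s(s(a)), s(0), s(a)), cons(cons(0, a), cons(0, a)), cons(e, e)), s(m(0, 0, s(a))), s(a))))  →  s(m(0, cons(s(e), cons(e, a)), m(m(m(s(s(a)), s(0), s(a)), cons(cons(0, a), cons(0, a)), cons(e, e)), s(m(0, 0, s(a))), s(a))))   [R4 at 1.2.2]
2. s(m(0, cons(s(e), cons(e, a)), m(m(m(s(s(a)), s(0), s(a)), cons(cons(0, a), cons(0, a)), cons(e, e)), s(m(0, 0, s(a))), s(a))))  →  s(m(0, cons(s(e), cons(e, a)), m(m(s(s(a)), s(0), s(a)), cons(cons(0, a), cons(0, a)), cons(e, e))))   [R4 at 1.3]
3. s(m(0, cons(s(e), cons(e, a)), m(m(s(s(a)), s(0), s(a)), cons(cons(0, a), cons(0, a)), cons(e, e))))  →  s(m(0, cons(s(e), cons(e, a)), m(s(s(a)), cons(cons(0, a), cons(0, a)), cons(e, e))))   [R4 at 1.3.1]
4. s(m(0, cons(s(e), cons(e, a)), m(s(s(a)), cons(cons(0, a), cons(0, a)), cons(e, e))))  →  s(m(0, cons(s(e), cons(e, a)), s(e)))   [R1 at 1.3]
5. s(m(0, cons(s(e), cons(e, a)), s(e)))  →  s(0)   [R3 at 1]

Reduce t₂ = m(cons(cons(m(a, m(s(s(e)), 0, s(a)), s(a)), cons(m(s(a), cons(s(0), e), s(s(e))), a)), cons(e, cons(a, 0))), a, s(a)):
1. m(cons(cons(m(a, m(s(s(e)), 0, s(a)), s(a)), cons(m(s(a), cons(s(0), e), s(s(e))), a)), cons(e, cons(a, 0))), a, s(a))  →  cons(cons(m(a, m(s(s(e)), 0, s(a)), s(a)), cons(m(s(a), cons(s(0), e), s(s(e))), a)), cons(e, cons(a, 0)))   [R4 at ε]
2. cons(cons(m(a, m(s(s(e)), 0, s(a)), s(a)), cons(m(s(a), cons(s(0), e), s(s(e))), a)), cons(e, cons(a, 0)))  →  cons(cons(a, cons(m(s(a), cons(s(0), e), s(s(e))), a)), cons(e, cons(a, 0)))   [R4 at 1.1]
3. cons(cons(a, cons(m(s(a), cons(s(0), e), s(s(e))), a)), cons(e, cons(a, 0)))  →  cons(cons(a, cons(0, a)), cons(e, cons(a, 0)))   [R5 at 1.2.1]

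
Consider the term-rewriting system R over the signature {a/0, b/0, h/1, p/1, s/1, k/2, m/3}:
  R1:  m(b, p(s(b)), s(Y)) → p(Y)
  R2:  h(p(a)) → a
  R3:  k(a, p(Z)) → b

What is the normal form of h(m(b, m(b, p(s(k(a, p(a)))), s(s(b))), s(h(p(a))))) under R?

a

1. h(m(b, m(b, p(s(k(a, p(a)))), s(s(b))), s(h(p(a)))))  →  h(m(b, m(b, p(s(b)), s(s(b))), s(h(p(a)))))   [R3 at 1.2.2.1.1]
2. h(m(b, m(b, p(s(b)), s(s(b))), s(h(p(a)))))  →  h(m(b, p(s(b)), s(h(p(a)))))   [R1 at 1.2]
3. h(m(b, p(s(b)), s(h(p(a)))))  →  h(p(h(p(a))))   [R1 at 1]
4. h(p(h(p(a))))  →  h(p(a))   [R2 at 1.1]
5. h(p(a))  →  a   [R2 at ε]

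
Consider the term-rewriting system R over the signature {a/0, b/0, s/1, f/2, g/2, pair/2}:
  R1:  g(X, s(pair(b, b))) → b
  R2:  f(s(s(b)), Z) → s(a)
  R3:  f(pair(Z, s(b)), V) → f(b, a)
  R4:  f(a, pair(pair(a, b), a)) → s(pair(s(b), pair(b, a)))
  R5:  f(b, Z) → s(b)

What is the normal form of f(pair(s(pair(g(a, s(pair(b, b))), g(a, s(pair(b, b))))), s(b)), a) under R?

s(b)

1. f(pair(s(pair(g(a, s(pair(b, b))), g(a, s(pair(b, b))))), s(b)), a)  →  f(b, a)   [R3 at ε]
2. f(b, a)  →  s(b)   [R5 at ε]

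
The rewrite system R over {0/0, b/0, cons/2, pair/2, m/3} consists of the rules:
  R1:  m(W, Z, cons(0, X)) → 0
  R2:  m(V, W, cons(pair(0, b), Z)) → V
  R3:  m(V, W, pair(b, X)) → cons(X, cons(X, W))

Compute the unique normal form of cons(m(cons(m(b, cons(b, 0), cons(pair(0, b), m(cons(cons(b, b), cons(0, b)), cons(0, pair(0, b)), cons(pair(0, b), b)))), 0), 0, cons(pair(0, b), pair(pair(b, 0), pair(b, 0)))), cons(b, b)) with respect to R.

cons(cons(b, 0), cons(b, b))

1. cons(m(cons(m(b, cons(b, 0), cons(pair(0, b), m(cons(cons(b, b), cons(0, b)), cons(0, pair(0, b)), cons(pair(0, b), b)))), 0), 0, cons(pair(0, b), pair(pair(b, 0), pair(b, 0)))), cons(b, b))  →  cons(cons(m(b, cons(b, 0), cons(pair(0, b), m(cons(cons(b, b), cons(0, b)), cons(0, pair(0, b)), cons(pair(0, b), b)))), 0), cons(b, b))   [R2 at 1]
2. cons(cons(m(b, cons(b, 0), cons(pair(0, b), m(cons(cons(b, b), cons(0, b)), cons(0, pair(0, b)), cons(pair(0, b), b)))), 0), cons(b, b))  →  cons(cons(b, 0), cons(b, b))   [R2 at 1.1]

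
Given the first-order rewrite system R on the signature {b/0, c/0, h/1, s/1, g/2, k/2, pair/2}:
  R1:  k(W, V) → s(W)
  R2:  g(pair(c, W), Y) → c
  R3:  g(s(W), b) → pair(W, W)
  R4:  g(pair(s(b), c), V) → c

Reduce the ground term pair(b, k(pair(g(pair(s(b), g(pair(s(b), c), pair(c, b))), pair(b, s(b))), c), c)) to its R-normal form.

1. pair(b, k(pair(g(pair(s(b), g(pair(s(b), c), pair(c, b))), pair(b, s(b))), c), c))  →  pair(b, s(pair(g(pair(s(b), g(pair(s(b), c), pair(c, b))), pair(b, s(b))), c)))   [R1 at 2]
2. pair(b, s(pair(g(pair(s(b), g(pair(s(b), c), pair(c, b))), pair(b, s(b))), c)))  →  pair(b, s(pair(g(pair(s(b), c), pair(b, s(b))), c)))   [R4 at 2.1.1.1.2]
3. pair(b, s(pair(g(pair(s(b), c), pair(b, s(b))), c)))  →  pair(b, s(pair(c, c)))   [R4 at 2.1.1]

pair(b, s(pair(c, c)))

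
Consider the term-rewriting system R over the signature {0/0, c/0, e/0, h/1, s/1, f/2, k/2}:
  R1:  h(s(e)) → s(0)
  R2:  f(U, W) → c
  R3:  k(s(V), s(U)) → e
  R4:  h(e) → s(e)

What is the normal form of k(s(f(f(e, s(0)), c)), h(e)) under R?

e

1. k(s(f(f(e, s(0)), c)), h(e))  →  k(s(c), h(e))   [R2 at 1.1]
2. k(s(c), h(e))  →  k(s(c), s(e))   [R4 at 2]
3. k(s(c), s(e))  →  e   [R3 at ε]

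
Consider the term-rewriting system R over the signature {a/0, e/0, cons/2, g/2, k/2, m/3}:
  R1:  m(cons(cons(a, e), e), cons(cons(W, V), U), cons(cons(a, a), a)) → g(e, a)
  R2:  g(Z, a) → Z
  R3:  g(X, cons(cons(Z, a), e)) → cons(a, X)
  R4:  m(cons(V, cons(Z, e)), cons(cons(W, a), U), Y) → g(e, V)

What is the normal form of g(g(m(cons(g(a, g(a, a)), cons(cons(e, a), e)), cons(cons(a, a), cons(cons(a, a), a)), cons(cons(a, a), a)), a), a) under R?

e

1. g(g(m(cons(g(a, g(a, a)), cons(cons(e, a), e)), cons(cons(a, a), cons(cons(a, a), a)), cons(cons(a, a), a)), a), a)  →  g(m(cons(g(a, g(a, a)), cons(cons(e, a), e)), cons(cons(a, a), cons(cons(a, a), a)), cons(cons(a, a), a)), a)   [R2 at ε]
2. g(m(cons(g(a, g(a, a)), cons(cons(e, a), e)), cons(cons(a, a), cons(cons(a, a), a)), cons(cons(a, a), a)), a)  →  m(cons(g(a, g(a, a)), cons(cons(e, a), e)), cons(cons(a, a), cons(cons(a, a), a)), cons(cons(a, a), a))   [R2 at ε]
3. m(cons(g(a, g(a, a)), cons(cons(e, a), e)), cons(cons(a, a), cons(cons(a, a), a)), cons(cons(a, a), a))  →  g(e, g(a, g(a, a)))   [R4 at ε]
4. g(e, g(a, g(a, a)))  →  g(e, g(a, a))   [R2 at 2.2]
5. g(e, g(a, a))  →  g(e, a)   [R2 at 2]
6. g(e, a)  →  e   [R2 at ε]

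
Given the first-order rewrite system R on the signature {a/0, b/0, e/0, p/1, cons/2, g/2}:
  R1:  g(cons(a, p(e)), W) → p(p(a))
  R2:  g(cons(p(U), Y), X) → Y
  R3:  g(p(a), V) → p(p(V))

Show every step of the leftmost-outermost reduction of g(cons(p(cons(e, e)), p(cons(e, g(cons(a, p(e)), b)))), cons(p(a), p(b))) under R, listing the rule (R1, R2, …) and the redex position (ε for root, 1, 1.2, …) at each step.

1. g(cons(p(cons(e, e)), p(cons(e, g(cons(a, p(e)), b)))), cons(p(a), p(b)))  →  p(cons(e, g(cons(a, p(e)), b)))   [R2 at ε]
2. p(cons(e, g(cons(a, p(e)), b)))  →  p(cons(e, p(p(a))))   [R1 at 1.2]

p(cons(e, p(p(a))))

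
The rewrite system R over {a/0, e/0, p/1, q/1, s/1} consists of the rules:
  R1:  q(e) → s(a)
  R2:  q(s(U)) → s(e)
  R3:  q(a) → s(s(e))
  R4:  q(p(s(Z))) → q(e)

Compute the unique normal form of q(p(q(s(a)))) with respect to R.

1. q(p(q(s(a))))  →  q(p(s(e)))   [R2 at 1.1]
2. q(p(s(e)))  →  q(e)   [R4 at ε]
3. q(e)  →  s(a)   [R1 at ε]

s(a)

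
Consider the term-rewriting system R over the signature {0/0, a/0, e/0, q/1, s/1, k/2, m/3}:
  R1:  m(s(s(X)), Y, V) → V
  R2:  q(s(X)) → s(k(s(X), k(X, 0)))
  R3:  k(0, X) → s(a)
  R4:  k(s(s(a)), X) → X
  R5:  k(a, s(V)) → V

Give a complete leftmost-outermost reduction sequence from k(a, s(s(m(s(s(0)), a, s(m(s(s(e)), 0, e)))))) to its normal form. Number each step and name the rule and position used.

1. k(a, s(s(m(s(s(0)), a, s(m(s(s(e)), 0, e))))))  →  s(m(s(s(0)), a, s(m(s(s(e)), 0, e))))   [R5 at ε]
2. s(m(s(s(0)), a, s(m(s(s(e)), 0, e))))  →  s(s(m(s(s(e)), 0, e)))   [R1 at 1]
3. s(s(m(s(s(e)), 0, e)))  →  s(s(e))   [R1 at 1.1]

s(s(e))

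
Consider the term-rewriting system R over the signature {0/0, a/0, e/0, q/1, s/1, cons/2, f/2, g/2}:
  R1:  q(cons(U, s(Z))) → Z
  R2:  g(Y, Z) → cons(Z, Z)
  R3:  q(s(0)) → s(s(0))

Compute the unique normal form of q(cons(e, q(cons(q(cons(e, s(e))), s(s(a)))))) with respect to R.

1. q(cons(e, q(cons(q(cons(e, s(e))), s(s(a))))))  →  q(cons(e, s(a)))   [R1 at 1.2]
2. q(cons(e, s(a)))  →  a   [R1 at ε]

a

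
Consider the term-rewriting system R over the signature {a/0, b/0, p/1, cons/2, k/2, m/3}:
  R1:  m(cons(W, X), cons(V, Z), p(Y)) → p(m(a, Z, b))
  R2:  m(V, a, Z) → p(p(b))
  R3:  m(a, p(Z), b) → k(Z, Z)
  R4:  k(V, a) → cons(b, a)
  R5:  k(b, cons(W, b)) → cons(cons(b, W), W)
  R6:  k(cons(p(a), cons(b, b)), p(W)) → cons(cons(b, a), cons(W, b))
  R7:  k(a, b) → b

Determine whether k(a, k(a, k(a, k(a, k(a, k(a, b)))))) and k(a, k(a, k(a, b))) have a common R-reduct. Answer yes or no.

yes — NF(t₁) = b, NF(t₂) = b

Reduce t₁ = k(a, k(a, k(a, k(a, k(a, k(a, b)))))):
1. k(a, k(a, k(a, k(a, k(a, k(a, b))))))  →  k(a, k(a, k(a, k(a, k(a, b)))))   [R7 at 2.2.2.2.2]
2. k(a, k(a, k(a, k(a, k(a, b)))))  →  k(a, k(a, k(a, k(a, b))))   [R7 at 2.2.2.2]
3. k(a, k(a, k(a, k(a, b))))  →  k(a, k(a, k(a, b)))   [R7 at 2.2.2]
4. k(a, k(a, k(a, b)))  →  k(a, k(a, b))   [R7 at 2.2]
5. k(a, k(a, b))  →  k(a, b)   [R7 at 2]
6. k(a, b)  →  b   [R7 at ε]

Reduce t₂ = k(a, k(a, k(a, b))):
1. k(a, k(a, k(a, b)))  →  k(a, k(a, b))   [R7 at 2.2]
2. k(a, k(a, b))  →  k(a, b)   [R7 at 2]
3. k(a, b)  →  b   [R7 at ε]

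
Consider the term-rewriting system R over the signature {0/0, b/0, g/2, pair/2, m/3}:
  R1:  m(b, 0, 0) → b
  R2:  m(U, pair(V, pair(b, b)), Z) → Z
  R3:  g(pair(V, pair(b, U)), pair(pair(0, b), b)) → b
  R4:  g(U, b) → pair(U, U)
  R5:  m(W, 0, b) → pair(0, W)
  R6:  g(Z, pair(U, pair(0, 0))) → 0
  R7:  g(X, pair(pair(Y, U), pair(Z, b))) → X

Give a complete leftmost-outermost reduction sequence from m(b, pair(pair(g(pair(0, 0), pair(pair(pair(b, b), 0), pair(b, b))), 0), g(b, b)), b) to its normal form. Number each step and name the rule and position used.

b

1. m(b, pair(pair(g(pair(0, 0), pair(pair(pair(b, b), 0), pair(b, b))), 0), g(b, b)), b)  →  m(b, pair(pair(pair(0, 0), 0), g(b, b)), b)   [R7 at 2.1.1]
2. m(b, pair(pair(pair(0, 0), 0), g(b, b)), b)  →  m(b, pair(pair(pair(0, 0), 0), pair(b, b)), b)   [R4 at 2.2]
3. m(b, pair(pair(pair(0, 0), 0), pair(b, b)), b)  →  b   [R2 at ε]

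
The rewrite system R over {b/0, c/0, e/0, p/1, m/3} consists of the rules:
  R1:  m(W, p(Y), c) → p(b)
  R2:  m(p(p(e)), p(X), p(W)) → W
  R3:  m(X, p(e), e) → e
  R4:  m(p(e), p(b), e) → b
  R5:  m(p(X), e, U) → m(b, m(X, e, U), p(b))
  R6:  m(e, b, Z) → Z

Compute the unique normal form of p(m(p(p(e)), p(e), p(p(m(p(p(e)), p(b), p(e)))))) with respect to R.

p(p(e))

1. p(m(p(p(e)), p(e), p(p(m(p(p(e)), p(b), p(e))))))  →  p(p(m(p(p(e)), p(b), p(e))))   [R2 at 1]
2. p(p(m(p(p(e)), p(b), p(e))))  →  p(p(e))   [R2 at 1.1]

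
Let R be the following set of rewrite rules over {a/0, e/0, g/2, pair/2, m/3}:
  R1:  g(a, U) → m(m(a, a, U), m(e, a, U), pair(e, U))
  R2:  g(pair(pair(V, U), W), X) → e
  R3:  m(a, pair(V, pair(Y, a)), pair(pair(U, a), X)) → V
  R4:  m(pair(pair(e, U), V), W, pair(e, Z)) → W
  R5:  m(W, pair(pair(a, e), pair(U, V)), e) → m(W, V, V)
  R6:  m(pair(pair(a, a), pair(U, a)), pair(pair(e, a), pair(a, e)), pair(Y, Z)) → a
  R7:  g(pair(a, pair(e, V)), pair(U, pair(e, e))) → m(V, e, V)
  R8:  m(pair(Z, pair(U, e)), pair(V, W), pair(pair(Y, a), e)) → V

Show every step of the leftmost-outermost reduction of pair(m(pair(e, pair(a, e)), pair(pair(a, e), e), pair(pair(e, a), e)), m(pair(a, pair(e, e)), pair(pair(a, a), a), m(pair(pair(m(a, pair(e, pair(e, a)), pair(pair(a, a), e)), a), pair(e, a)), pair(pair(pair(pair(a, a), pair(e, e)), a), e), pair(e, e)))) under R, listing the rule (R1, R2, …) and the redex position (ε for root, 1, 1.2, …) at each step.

1. pair(m(pair(e, pair(a, e)), pair(pair(a, e), e), pair(pair(e, a), e)), m(pair(a, pair(e, e)), pair(pair(a, a), a), m(pair(pair(m(a, pair(e, pair(e, a)), pair(pair(a, a), e)), a), pair(e, a)), pair(pair(pair(pair(a, a), pair(e, e)), a), e), pair(e, e))))  →  pair(pair(a, e), m(pair(a, pair(e, e)), pair(pair(a, a), a), m(pair(pair(m(a, pair(e, pair(e, a)), pair(pair(a, a), e)), a), pair(e, a)), pair(pair(pair(pair(a, a), pair(e, e)), a), e), pair(e, e))))   [R8 at 1]
2. pair(pair(a, e), m(pair(a, pair(e, e)), pair(pair(a, a), a), m(pair(pair(m(a, pair(e, pair(e, a)), pair(pair(a, a), e)), a), pair(e, a)), pair(pair(pair(pair(a, a), pair(e, e)), a), e), pair(e, e))))  →  pair(pair(a, e), m(pair(a, pair(e, e)), pair(pair(a, a), a), m(pair(pair(e, a), pair(e, a)), pair(pair(pair(pair(a, a), pair(e, e)), a), e), pair(e, e))))   [R3 at 2.3.1.1.1]
3. pair(pair(a, e), m(pair(a, pair(e, e)), pair(pair(a, a), a), m(pair(pair(e, a), pair(e, a)), pair(pair(pair(pair(a, a), pair(e, e)), a), e), pair(e, e))))  →  pair(pair(a, e), m(pair(a, pair(e, e)), pair(pair(a, a), a), pair(pair(pair(pair(a, a), pair(e, e)), a), e)))   [R4 at 2.3]
4. pair(pair(a, e), m(pair(a, pair(e, e)), pair(pair(a, a), a), pair(pair(pair(pair(a, a), pair(e, e)), a), e)))  →  pair(pair(a, e), pair(a, a))   [R8 at 2]

pair(pair(a, e), pair(a, a))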